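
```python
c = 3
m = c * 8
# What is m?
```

Trace:
`c = 3` → c = 3
`m = c * 8` → m = 24
So m = 24

Answer: 24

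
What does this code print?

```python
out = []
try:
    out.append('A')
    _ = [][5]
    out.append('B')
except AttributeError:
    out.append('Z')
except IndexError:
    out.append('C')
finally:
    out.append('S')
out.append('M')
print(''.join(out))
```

Execution trace: 'A' (try body) → 'C' (except IndexError) → 'S' (finally) → 'M' (after the try/except). Output: ACSM

Answer: ACSM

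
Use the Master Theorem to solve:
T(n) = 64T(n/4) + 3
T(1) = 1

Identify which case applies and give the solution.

a=64, b=4, f(n)=3. log_4(64) = 3. Since c=0 < 3, Case 1 applies: T(n) = Θ(n^log_b(a)) = O(n^3).

Answer: O(n^3) - Case 1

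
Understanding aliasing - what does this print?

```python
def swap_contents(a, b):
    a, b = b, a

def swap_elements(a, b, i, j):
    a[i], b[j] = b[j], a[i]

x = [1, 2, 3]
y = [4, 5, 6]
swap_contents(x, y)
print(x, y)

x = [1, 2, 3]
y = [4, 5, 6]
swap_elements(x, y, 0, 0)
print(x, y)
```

Key concept: parameter rebinding vs mutation.
Step by step:
`x = [1, 2, 3]` → x = [1, 2, 3]
`y = [4, 5, 6]` → y = [4, 5, 6]
`swap_contents(x, y)` → no visible change to tracked variables
`print(x, y)` → prints [1, 2, 3] [4, 5, 6]
`x = [1, 2, 3]` → x = [1, 2, 3]
`y = [4, 5, 6]` → y = [4, 5, 6]
`swap_elements(x, y, 0, 0)` → x = [4, 2, 3]; y = [1, 5, 6]
`print(x, y)` → prints [4, 2, 3] [1, 5, 6]

Answer:
[1, 2, 3] [4, 5, 6]
[4, 2, 3] [1, 5, 6]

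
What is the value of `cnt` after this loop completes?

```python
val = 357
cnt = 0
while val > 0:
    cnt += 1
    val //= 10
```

Count digits by repeated division by 10
`cnt` takes the values: 0 → 1 → 2 → 3

Answer: 3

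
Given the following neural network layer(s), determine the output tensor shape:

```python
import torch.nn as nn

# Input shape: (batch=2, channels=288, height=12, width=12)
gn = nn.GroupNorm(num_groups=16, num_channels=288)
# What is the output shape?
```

Input: (2, 288, 12, 12) -> Output: (2, 288, 12, 12)

Answer: (2, 288, 12, 12)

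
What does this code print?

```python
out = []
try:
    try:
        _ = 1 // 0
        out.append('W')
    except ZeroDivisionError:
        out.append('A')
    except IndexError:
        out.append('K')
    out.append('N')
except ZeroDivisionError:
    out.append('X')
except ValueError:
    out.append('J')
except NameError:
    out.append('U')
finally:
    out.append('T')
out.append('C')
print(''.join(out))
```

Execution trace: 'A' (inner except ZeroDivisionError) → 'N' (try body, no exception) → 'T' (finally) → 'C' (after the try/except). Output: ANTC

Answer: ANTC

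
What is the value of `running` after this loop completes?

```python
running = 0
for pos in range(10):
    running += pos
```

Sum of 0 to 9 = 45
`running` takes the values: 0 → 1 → 3 → 6 → 10 → 15 → 21 → 28 → 36 → 45

Answer: 45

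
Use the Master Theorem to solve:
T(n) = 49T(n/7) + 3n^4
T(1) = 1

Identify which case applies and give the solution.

a=49, b=7, f(n)=3n^4. log_7(49) = 2. Since c=4 > 2 and the regularity condition holds (49(n/7)^4 = (49/7^4)n^4 with 49/7^4 < 1), Case 3 applies: T(n) = Θ(f(n)) = O(n^4).

Answer: O(n^4) - Case 3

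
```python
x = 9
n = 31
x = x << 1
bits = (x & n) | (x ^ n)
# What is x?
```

Trace:
`x = 9` → x = 9
`n = 31` → n = 31
`x = x << 1` → x = 18
`bits = (x & n) | (x ^ n)` → bits = 31
So x = 18

Answer: 18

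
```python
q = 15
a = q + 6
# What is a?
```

Trace:
`q = 15` → q = 15
`a = q + 6` → a = 21
So a = 21

Answer: 21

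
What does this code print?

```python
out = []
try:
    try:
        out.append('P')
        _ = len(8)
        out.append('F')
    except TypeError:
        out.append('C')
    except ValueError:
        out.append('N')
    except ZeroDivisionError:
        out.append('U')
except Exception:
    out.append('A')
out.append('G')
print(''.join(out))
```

Execution trace: 'P' (inner try body) → 'C' (inner except TypeError) → 'G' (after the try/except). Output: PCG

Answer: PCG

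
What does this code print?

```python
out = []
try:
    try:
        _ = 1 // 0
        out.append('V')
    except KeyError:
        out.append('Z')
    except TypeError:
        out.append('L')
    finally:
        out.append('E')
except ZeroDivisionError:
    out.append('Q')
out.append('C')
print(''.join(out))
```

Execution trace: 'E' (finally) → 'Q' (outer except ZeroDivisionError) → 'C' (after the try/except). Output: EQC

Answer: EQC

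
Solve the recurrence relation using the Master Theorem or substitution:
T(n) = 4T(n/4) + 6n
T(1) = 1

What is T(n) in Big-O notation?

By Master Theorem: a=4, b=4, f(n)=6n. Since log_4(4) = 1 and f(n) = Θ(n^1), Case 2 applies. T(n) = O(n log n).

Answer: O(n log n)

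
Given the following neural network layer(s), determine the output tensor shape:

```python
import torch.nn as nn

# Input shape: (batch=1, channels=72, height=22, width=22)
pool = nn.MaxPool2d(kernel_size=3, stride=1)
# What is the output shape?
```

Input: (1, 72, 22, 22) -> Output: (1, 72, 20, 20)

Answer: (1, 72, 20, 20)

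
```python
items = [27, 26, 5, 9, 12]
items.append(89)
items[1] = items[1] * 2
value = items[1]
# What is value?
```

Trace:
`items = [27, 26, 5, 9, 12]` → items = [27, 26, 5, 9, 12]
`items.append(89)` → items = [27, 26, 5, 9, 12, 89]
`items[1] = items[1] * 2` → items = [27, 52, 5, 9, 12, 89]
`value = items[1]` → value = 52
So value = 52

Answer: 52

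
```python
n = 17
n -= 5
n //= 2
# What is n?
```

Trace:
`n = 17` → n = 17
`n -= 5` → n = 12
`n //= 2` → n = 6
So n = 6

Answer: 6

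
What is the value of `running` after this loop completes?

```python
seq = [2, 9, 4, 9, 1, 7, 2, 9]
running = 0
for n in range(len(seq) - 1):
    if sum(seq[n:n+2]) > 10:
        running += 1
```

Count windows with sum > 10
`running` takes the values: 0 → 1 → 2 → 3 → 4

Answer: 4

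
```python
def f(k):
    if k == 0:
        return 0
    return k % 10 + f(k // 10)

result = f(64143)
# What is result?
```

Sum of digits of 64143: 3 + 4 + 1 + 4 + 6 = 18

Answer: 18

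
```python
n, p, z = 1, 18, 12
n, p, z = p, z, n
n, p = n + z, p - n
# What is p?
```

Trace:
`n, p, z = 1, 18, 12` → n = 1; p = 18; z = 12
`n, p, z = p, z, n` → n = 18; p = 12; z = 1
`n, p = n + z, p - n` → n = 19; p = -6
So p = -6

Answer: -6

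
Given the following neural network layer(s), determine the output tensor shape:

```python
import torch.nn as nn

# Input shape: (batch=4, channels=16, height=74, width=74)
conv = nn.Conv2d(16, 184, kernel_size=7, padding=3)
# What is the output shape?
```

Input: (4, 16, 74, 74) -> Output: (4, 184, 74, 74)

Answer: (4, 184, 74, 74)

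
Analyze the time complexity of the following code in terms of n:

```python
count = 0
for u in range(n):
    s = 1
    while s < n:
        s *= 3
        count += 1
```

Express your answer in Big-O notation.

Each loop level contributes: n × log n. Multiplying the contributions gives O(n log n).

Answer: O(n log n)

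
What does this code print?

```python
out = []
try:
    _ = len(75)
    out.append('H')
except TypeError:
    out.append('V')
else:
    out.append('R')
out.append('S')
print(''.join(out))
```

Execution trace: 'V' (except TypeError) → 'S' (after the try/except). Output: VS

Answer: VS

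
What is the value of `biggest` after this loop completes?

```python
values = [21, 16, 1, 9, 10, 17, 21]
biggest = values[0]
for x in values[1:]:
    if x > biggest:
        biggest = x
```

Maximum of [21, 16, 1, 9, 10, 17, 21]
`biggest` takes the values: 21

Answer: 21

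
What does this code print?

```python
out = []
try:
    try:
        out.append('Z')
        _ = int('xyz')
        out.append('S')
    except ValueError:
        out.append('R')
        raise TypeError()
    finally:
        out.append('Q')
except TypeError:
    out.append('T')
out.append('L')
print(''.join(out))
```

Execution trace: 'Z' (inner try body) → 'R' (inner except ValueError) → 'Q' (inner finally) → 'T' (outer except TypeError) → 'L' (after the try/except). Output: ZRQTL

Answer: ZRQTL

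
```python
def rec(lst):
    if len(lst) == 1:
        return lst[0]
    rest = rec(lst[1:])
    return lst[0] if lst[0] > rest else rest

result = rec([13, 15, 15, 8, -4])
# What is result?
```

Recursive max over [13, 15, 15, 8, -4] = 15

Answer: 15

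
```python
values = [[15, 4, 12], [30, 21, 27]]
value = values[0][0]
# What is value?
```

Trace:
`values = [[15, 4, 12], [30, 21, 27]]` → values = [[15, 4, 12], [30, 21, 27]]
`value = values[0][0]` → value = 15
So value = 15

Answer: 15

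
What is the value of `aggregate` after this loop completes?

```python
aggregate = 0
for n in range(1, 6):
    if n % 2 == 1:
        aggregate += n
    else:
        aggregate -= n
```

Add odd, subtract even
`aggregate` takes the values: 0 → 1 → -1 → 2 → -2 → 3

Answer: 3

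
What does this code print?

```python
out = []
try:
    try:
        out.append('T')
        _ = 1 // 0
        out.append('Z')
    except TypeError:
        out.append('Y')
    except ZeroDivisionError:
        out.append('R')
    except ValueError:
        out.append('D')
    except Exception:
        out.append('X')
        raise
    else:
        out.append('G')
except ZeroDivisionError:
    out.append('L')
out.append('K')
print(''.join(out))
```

Execution trace: 'T' (inner try body) → 'R' (inner except ZeroDivisionError) → 'K' (after the try/except). Output: TRK

Answer: TRK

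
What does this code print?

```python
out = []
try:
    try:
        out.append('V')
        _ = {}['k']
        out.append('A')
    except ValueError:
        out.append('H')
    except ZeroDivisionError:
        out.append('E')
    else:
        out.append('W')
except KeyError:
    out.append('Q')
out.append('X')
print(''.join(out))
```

Execution trace: 'V' (try body) → 'Q' (outer except KeyError) → 'X' (after the try/except). Output: VQX

Answer: VQX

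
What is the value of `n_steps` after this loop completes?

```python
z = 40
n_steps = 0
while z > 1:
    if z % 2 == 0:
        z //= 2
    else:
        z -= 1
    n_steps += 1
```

Steps to reduce 40 to 1
`n_steps` takes the values: 0 → 1 → 2 → 3 → 4 → 5 → 6

Answer: 6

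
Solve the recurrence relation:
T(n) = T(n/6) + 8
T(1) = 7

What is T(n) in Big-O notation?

Each step divides n by 6 and adds 8. After log_6(n) steps we reach T(1)=7. So T(n) = 8·log_6(n) + 7 = O(log n).

Answer: O(log n)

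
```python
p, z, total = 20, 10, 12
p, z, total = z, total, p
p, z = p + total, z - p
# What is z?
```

Trace:
`p, z, total = 20, 10, 12` → p = 20; z = 10; total = 12
`p, z, total = z, total, p` → p = 10; z = 12; total = 20
`p, z = p + total, z - p` → p = 30; z = 2
So z = 2

Answer: 2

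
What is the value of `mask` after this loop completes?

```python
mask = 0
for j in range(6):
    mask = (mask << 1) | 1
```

Build 6 consecutive 1-bits: 0b111111
`mask` takes the values: 0 → 1 → 3 → 7 → 15 → 31 → 63

Answer: 63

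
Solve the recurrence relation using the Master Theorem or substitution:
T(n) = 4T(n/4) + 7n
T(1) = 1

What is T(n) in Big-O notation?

By Master Theorem: a=4, b=4, f(n)=7n. Since log_4(4) = 1 and f(n) = Θ(n^1), Case 2 applies. T(n) = O(n log n).

Answer: O(n log n)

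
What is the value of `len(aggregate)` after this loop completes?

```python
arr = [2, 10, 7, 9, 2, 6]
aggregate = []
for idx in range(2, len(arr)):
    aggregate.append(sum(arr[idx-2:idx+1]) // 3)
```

Number of 3-element averages
`aggregate` takes the values: [] → [6] → [6, 8] → [6, 8, 6] → [6, 8, 6, 5]
So `len(aggregate)` = 4

Answer: 4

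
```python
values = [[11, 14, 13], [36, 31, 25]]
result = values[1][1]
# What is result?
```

Trace:
`values = [[11, 14, 13], [36, 31, 25]]` → values = [[11, 14, 13], [36, 31, 25]]
`result = values[1][1]` → result = 31
So result = 31

Answer: 31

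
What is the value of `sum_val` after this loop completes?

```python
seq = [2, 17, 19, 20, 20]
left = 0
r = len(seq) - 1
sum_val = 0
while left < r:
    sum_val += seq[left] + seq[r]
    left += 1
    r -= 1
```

Sum of pairs from ends
`sum_val` takes the values: 0 → 22 → 59

Answer: 59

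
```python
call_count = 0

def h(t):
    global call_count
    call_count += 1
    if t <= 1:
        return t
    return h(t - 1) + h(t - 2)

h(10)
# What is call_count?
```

Calls(t) = 1 + Calls(t-1) + Calls(t-2); Calls(0)=Calls(1)=1. For t=10 this gives 177.

Answer: 177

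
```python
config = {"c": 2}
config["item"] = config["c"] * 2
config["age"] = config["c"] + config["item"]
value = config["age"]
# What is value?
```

Trace:
`config = {"c": 2}` → config = {'c': 2}
`config["item"] = config["c"] * 2` → config = {'c': 2, 'item': 4}
`config["age"] = config["c"] + config["item"]` → config = {'c': 2, 'item': 4, 'age': 6}
`value = config["age"]` → value = 6
So value = 6

Answer: 6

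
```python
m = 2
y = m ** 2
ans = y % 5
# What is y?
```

Trace:
`m = 2` → m = 2
`y = m ** 2` → y = 4
`ans = y % 5` → ans = 4
So y = 4

Answer: 4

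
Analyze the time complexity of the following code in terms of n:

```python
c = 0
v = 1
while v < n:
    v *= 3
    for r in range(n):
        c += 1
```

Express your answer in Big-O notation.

Each loop level contributes: log n × n. Multiplying the contributions gives O(n log n).

Answer: O(n log n)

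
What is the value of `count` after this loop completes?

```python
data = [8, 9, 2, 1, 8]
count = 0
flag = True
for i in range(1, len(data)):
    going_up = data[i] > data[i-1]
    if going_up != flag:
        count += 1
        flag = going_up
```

Count direction changes in [8, 9, 2, 1, 8]
`count` takes the values: 0 → 1 → 2

Answer: 2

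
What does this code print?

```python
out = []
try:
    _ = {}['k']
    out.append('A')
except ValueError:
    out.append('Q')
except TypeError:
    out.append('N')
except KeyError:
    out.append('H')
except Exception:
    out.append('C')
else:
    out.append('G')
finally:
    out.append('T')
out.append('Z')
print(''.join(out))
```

Execution trace: 'H' (except KeyError) → 'T' (finally) → 'Z' (after the try/except). Output: HTZ

Answer: HTZ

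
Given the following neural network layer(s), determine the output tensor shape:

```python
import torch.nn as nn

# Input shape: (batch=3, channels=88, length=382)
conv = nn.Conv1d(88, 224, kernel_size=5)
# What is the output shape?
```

Input: (3, 88, 382) -> Output: (3, 224, 378)

Answer: (3, 224, 378)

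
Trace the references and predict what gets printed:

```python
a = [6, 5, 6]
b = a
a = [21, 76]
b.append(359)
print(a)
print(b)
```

Key concept: rebinding vs mutation: a is rebound to a new list, b still points at the original.
Step by step:
`a = [6, 5, 6]` → a = [6, 5, 6]
`b = a` → b = [6, 5, 6] (same object as a)
`a = [21, 76]` → a = [21, 76]
`b.append(359)` → b = [6, 5, 6, 359]
`print(a)` → prints [21, 76]
`print(b)` → prints [6, 5, 6, 359]

Answer:
[21, 76]
[6, 5, 6, 359]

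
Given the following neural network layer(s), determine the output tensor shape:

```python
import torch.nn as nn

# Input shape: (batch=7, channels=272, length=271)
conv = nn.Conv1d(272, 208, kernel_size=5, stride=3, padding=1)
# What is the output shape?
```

Input: (7, 272, 271) -> Output: (7, 208, 90)

Answer: (7, 208, 90)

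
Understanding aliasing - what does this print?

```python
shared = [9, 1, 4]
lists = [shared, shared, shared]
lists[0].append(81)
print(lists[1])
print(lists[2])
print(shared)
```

Key concept: list of same reference.
Step by step:
`shared = [9, 1, 4]` → shared = [9, 1, 4]
`lists = [shared, shared, shared]` → lists = [[9, 1, 4], [9, 1, 4], [9, 1, 4]]
`lists[0].append(81)` → shared = [9, 1, 4, 81]; lists = [[9, 1, 4, 81], [9, 1, 4, 81], [9, 1, 4, 81]]
`print(lists[1])` → prints [9, 1, 4, 81]
`print(lists[2])` → prints [9, 1, 4, 81]
`print(shared)` → prints [9, 1, 4, 81]

Answer:
[9, 1, 4, 81]
[9, 1, 4, 81]
[9, 1, 4, 81]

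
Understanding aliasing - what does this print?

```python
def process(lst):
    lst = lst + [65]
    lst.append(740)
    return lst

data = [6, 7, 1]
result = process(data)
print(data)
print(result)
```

Key concept: rebinding parameter vs mutation.
Step by step:
`data = [6, 7, 1]` → data = [6, 7, 1]
`result = process(data)` → result = [6, 7, 1, 65, 740]
`print(data)` → prints [6, 7, 1]
`print(result)` → prints [6, 7, 1, 65, 740]

Answer:
[6, 7, 1]
[6, 7, 1, 65, 740]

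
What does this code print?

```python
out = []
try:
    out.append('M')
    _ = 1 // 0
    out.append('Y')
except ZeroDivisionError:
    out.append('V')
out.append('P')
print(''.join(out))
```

Execution trace: 'M' (try body) → 'V' (except ZeroDivisionError) → 'P' (after the try/except). Output: MVP

Answer: MVP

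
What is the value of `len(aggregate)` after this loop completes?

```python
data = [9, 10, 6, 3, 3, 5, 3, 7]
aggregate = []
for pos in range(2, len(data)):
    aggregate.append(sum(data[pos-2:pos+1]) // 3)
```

Number of 3-element averages
`aggregate` takes the values: [] → [8] → [8, 6] → [8, 6, 4] → [8, 6, 4, 3] → [8, 6, 4, 3, 3] → [8, 6, 4, 3, 3, 5]
So `len(aggregate)` = 6

Answer: 6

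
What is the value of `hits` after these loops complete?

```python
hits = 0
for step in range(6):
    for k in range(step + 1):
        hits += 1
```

Triangle: 1 + 2 + ... + 6
`hits` takes the values: 0 → 1 → 2 → 3 → 4 → 5 → 6 → 7 → 8 → 9 → 10 → 11 → 12 → 13 → 14 → 15 → 16 → 17 → 18 → 19 → 20 → 21

Answer: 21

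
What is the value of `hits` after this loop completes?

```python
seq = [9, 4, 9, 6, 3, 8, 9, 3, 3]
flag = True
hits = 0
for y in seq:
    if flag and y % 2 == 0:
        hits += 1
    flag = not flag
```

Count even values at even positions
`hits` takes the values: 0

Answer: 0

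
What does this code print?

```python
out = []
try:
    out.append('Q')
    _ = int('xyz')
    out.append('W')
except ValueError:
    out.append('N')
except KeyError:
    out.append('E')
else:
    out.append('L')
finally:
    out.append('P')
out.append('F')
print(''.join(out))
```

Execution trace: 'Q' (try body) → 'N' (except ValueError) → 'P' (finally) → 'F' (after the try/except). Output: QNPF

Answer: QNPF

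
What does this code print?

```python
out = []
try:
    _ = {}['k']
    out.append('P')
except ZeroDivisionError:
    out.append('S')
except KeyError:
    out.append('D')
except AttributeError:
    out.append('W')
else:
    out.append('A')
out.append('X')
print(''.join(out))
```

Execution trace: 'D' (except KeyError) → 'X' (after the try/except). Output: DX

Answer: DX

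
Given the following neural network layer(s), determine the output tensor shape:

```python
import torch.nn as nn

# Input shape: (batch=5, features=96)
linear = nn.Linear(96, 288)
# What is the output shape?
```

Input: (5, 96) -> Output: (5, 288)

Answer: (5, 288)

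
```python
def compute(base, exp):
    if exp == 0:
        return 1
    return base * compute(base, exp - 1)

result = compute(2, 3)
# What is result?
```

compute(2, 3) = 2 * 2 * 2 = 8

Answer: 8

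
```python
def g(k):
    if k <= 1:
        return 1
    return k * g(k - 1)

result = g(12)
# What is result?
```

g(12) = 12 * 11 * 10 * 9 * 8 * 7 * 6 * 5 * 4 * 3 * 2 * 1 = 479001600

Answer: 479001600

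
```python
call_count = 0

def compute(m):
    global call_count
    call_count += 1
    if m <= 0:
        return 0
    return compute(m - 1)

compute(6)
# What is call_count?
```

Linear recursion stepping by 1: 7 calls from m=6 down to ≤0.

Answer: 7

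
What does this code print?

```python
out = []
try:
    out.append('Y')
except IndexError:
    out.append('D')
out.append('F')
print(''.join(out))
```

Execution trace: 'Y' (try body, no exception) → 'F' (after the try/except). Output: YF

Answer: YF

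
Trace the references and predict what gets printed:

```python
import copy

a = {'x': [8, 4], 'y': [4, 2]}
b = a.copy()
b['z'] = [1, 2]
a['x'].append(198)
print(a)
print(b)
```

Key concept: shallow copy of dict with mutable values.
Step by step:
`a = {'x': [8, 4], 'y': [4, 2]}` → a = {'x': [8, 4], 'y': [4, 2]}
`b = a.copy()` → b = {'x': [8, 4], 'y': [4, 2]}
`b['z'] = [1, 2]` → b = {'x': [8, 4], 'y': [4, 2], 'z': [1, 2]}
`a['x'].append(198)` → a = {'x': [8, 4, 198], 'y': [4, 2]}; b = {'x': [8, 4, 198], 'y': [4, 2], 'z': [1, 2]}
`print(a)` → prints {'x': [8, 4, 198], 'y': [4, 2]}
`print(b)` → prints {'x': [8, 4, 198], 'y': [4, 2], 'z': [1, 2]}

Answer:
{'x': [8, 4, 198], 'y': [4, 2]}
{'x': [8, 4, 198], 'y': [4, 2], 'z': [1, 2]}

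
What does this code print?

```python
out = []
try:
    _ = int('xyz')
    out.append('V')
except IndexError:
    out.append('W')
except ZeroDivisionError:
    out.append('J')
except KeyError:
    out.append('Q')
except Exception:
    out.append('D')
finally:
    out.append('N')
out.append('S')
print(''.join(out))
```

Execution trace: 'D' (except Exception) → 'N' (finally) → 'S' (after the try/except). Output: DNS

Answer: DNS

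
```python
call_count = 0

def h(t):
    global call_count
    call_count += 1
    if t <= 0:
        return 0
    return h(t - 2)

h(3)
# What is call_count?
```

Linear recursion stepping by 2: 3 calls from t=3 down to ≤0.

Answer: 3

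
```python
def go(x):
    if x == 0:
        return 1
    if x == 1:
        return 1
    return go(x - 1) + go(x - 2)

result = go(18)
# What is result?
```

Build up from base cases: go(0)=1, go(1)=1, go(2)=2, go(3)=3, go(4)=5, go(5)=8, go(6)=13, ..., go(18)=4181

Answer: 4181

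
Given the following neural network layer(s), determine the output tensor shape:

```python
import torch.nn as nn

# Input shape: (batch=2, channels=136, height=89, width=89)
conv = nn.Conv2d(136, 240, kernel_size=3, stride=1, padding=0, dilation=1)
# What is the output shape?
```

Input: (2, 136, 89, 89) -> Output: (2, 240, 87, 87)

Answer: (2, 240, 87, 87)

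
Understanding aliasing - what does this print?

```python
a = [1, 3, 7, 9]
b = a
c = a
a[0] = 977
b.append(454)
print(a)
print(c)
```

Key concept: multiple aliases.
Step by step:
`a = [1, 3, 7, 9]` → a = [1, 3, 7, 9]
`b = a` → b = [1, 3, 7, 9] (same object as a)
`c = a` → c = [1, 3, 7, 9] (same object as a, b)
`a[0] = 977` → a = [977, 3, 7, 9] (same object as b, c); b = [977, 3, 7, 9] (same object as a, c); c = [977, 3, 7, 9] (same object as a, b)
`b.append(454)` → a = [977, 3, 7, 9, 454] (same object as b, c); b = [977, 3, 7, 9, 454] (same object as a, c); c = [977, 3, 7, 9, 454] (same object as a, b)
`print(a)` → prints [977, 3, 7, 9, 454]
`print(c)` → prints [977, 3, 7, 9, 454]

Answer:
[977, 3, 7, 9, 454]
[977, 3, 7, 9, 454]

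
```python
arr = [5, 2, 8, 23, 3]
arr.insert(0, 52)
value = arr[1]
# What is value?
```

Trace:
`arr = [5, 2, 8, 23, 3]` → arr = [5, 2, 8, 23, 3]
`arr.insert(0, 52)` → arr = [52, 5, 2, 8, 23, 3]
`value = arr[1]` → value = 5
So value = 5

Answer: 5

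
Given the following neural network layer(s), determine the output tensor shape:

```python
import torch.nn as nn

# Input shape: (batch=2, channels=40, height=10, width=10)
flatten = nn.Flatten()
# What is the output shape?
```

Input: (2, 40, 10, 10) -> Output: (2, 4000)

Answer: (2, 4000)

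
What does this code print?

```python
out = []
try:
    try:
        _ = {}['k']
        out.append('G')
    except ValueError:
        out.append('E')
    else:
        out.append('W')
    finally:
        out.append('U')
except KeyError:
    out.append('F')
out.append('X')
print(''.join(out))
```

Execution trace: 'U' (inner finally) → 'F' (outer except KeyError) → 'X' (after the try/except). Output: UFX

Answer: UFX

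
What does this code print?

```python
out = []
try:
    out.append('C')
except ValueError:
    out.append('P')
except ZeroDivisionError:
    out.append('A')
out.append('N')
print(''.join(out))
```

Execution trace: 'C' (try body, no exception) → 'N' (after the try/except). Output: CN

Answer: CN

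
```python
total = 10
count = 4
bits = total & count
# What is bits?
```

Trace:
`total = 10` → total = 10
`count = 4` → count = 4
`bits = total & count` → bits = 0
So bits = 0

Answer: 0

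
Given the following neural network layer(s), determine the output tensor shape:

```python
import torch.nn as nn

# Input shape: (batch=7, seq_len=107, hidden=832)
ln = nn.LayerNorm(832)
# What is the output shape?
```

Input: (7, 107, 832) -> Output: (7, 107, 832)

Answer: (7, 107, 832)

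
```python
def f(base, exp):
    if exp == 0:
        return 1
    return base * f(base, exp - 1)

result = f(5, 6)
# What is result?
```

f(5, 6) = 5 * 5 * 5 * 5 * 5 * 5 = 15625

Answer: 15625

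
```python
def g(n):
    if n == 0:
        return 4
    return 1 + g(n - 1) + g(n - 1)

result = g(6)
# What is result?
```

g(n) = 1 + 2·g(n-1), g(0)=4. Closed form: (4+1)·2^6 - 1 = 319.

Answer: 319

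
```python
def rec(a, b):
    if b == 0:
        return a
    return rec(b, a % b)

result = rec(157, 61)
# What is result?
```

rec(157, 61) -> rec(61, 35) -> rec(35, 26) -> rec(26, 9) -> rec(9, 8) -> rec(8, 1) -> rec(1, 0) -> 1

Answer: 1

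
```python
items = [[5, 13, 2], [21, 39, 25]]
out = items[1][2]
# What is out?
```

Trace:
`items = [[5, 13, 2], [21, 39, 25]]` → items = [[5, 13, 2], [21, 39, 25]]
`out = items[1][2]` → out = 25
So out = 25

Answer: 25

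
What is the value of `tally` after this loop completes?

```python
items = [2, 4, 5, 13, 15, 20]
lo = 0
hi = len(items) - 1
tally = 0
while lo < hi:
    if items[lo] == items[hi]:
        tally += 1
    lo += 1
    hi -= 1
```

Count matching pairs from ends
`tally` takes the values: 0

Answer: 0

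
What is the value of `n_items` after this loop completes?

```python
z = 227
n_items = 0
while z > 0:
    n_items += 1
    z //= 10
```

Count digits by repeated division by 10
`n_items` takes the values: 0 → 1 → 2 → 3

Answer: 3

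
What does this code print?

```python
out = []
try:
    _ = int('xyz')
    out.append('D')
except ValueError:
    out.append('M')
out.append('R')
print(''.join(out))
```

Execution trace: 'M' (except ValueError) → 'R' (after the try/except). Output: MR

Answer: MR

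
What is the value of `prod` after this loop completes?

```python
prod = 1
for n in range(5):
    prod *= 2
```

2^5 = 32
`prod` takes the values: 1 → 2 → 4 → 8 → 16 → 32

Answer: 32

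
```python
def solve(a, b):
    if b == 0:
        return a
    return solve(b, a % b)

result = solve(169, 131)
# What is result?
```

solve(169, 131) -> solve(131, 38) -> solve(38, 17) -> solve(17, 4) -> solve(4, 1) -> solve(1, 0) -> 1

Answer: 1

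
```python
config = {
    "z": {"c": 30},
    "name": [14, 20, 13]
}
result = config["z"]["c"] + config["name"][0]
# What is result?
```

Trace:
`config = { ...` → config = {'z': {'c': 30}, 'name': [14, 20, 13]}
`result = config["z"]["c"] + config["name"][0]` → result = 44
So result = 44

Answer: 44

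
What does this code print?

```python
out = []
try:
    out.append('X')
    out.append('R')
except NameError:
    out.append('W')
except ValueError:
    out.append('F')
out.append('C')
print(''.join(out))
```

Execution trace: 'X' (try body) → 'R' (try body, no exception) → 'C' (after the try/except). Output: XRC

Answer: XRC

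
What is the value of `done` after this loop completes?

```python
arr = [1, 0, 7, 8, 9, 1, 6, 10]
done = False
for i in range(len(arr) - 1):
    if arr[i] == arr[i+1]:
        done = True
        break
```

Check consecutive duplicates in [1, 0, 7, 8, 9, 1, 6, 10]
`done` takes the values: False

Answer: False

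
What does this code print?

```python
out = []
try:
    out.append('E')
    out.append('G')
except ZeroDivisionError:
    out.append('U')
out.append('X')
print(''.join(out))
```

Execution trace: 'E' (try body) → 'G' (try body, no exception) → 'X' (after the try/except). Output: EGX

Answer: EGX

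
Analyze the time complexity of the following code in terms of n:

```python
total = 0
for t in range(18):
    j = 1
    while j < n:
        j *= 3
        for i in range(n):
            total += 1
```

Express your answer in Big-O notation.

Each loop level contributes: 1 × log n × n. Multiplying the contributions gives O(n log n).

Answer: O(n log n)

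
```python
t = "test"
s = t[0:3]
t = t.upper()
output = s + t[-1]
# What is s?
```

Trace:
`t = "test"` → t = 'test'
`s = t[0:3]` → s = 'tes'
`t = t.upper()` → t = 'TEST'
`output = s + t[-1]` → output = 'tesT'
So s = 'tes'

Answer: 'tes'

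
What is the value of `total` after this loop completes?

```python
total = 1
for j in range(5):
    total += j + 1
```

Start at 1, add 1 to 5 = 16
`total` takes the values: 1 → 2 → 4 → 7 → 11 → 16

Answer: 16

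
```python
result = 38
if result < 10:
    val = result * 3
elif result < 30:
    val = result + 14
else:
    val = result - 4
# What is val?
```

Trace:
`result = 38` → result = 38
`if result < 10: ...` → result < 10 is False, result < 30 is False, take else branch → val = 34
So val = 34

Answer: 34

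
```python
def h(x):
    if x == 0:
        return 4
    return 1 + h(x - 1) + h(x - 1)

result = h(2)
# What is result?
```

h(x) = 1 + 2·h(x-1), h(0)=4. Closed form: (4+1)·2^2 - 1 = 19.

Answer: 19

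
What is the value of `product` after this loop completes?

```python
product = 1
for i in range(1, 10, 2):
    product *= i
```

Product of 1, 3, 5, ... up to 9
`product` takes the values: 1 → 3 → 15 → 105 → 945

Answer: 945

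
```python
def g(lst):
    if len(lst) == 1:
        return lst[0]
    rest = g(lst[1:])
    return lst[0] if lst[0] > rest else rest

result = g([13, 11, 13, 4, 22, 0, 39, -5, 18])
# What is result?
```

Recursive max over [13, 11, 13, 4, 22, 0, 39, -5, 18] = 39

Answer: 39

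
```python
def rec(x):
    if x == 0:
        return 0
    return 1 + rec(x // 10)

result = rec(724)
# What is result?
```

Count of digits of 724: 3

Answer: 3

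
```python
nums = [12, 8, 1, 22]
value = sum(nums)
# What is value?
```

Trace:
`nums = [12, 8, 1, 22]` → nums = [12, 8, 1, 22]
`value = sum(nums)` → value = 43
So value = 43

Answer: 43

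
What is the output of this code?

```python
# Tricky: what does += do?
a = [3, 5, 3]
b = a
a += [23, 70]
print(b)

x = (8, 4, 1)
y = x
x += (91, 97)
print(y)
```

Key concept: += behavior differs for mutable vs immutable.
Step by step:
`a = [3, 5, 3]` → a = [3, 5, 3]
`b = a` → b = [3, 5, 3] (same object as a)
`a += [23, 70]` → a = [3, 5, 3, 23, 70] (same object as b); b = [3, 5, 3, 23, 70] (same object as a)
`print(b)` → prints [3, 5, 3, 23, 70]
`x = (8, 4, 1)` → x = (8, 4, 1)
`y = x` → y = (8, 4, 1)
`x += (91, 97)` → x = (8, 4, 1, 91, 97)
`print(y)` → prints (8, 4, 1)

Answer:
[3, 5, 3, 23, 70]
(8, 4, 1)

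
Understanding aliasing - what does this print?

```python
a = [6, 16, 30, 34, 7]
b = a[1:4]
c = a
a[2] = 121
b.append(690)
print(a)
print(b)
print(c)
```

Key concept: slice vs alias.
Step by step:
`a = [6, 16, 30, 34, 7]` → a = [6, 16, 30, 34, 7]
`b = a[1:4]` → b = [16, 30, 34]
`c = a` → c = [6, 16, 30, 34, 7] (same object as a)
`a[2] = 121` → a = [6, 16, 121, 34, 7] (same object as c); c = [6, 16, 121, 34, 7] (same object as a)
`b.append(690)` → b = [16, 30, 34, 690]
`print(a)` → prints [6, 16, 121, 34, 7]
`print(b)` → prints [16, 30, 34, 690]
`print(c)` → prints [6, 16, 121, 34, 7]

Answer:
[6, 16, 121, 34, 7]
[16, 30, 34, 690]
[6, 16, 121, 34, 7]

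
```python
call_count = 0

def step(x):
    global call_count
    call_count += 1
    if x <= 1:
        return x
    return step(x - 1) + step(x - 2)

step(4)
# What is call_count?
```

Calls(x) = 1 + Calls(x-1) + Calls(x-2); Calls(0)=Calls(1)=1. For x=4 this gives 9.

Answer: 9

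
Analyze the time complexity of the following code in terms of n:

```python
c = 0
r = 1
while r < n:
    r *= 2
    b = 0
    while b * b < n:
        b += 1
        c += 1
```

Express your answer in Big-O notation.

Each loop level contributes: log n × √n. Multiplying the contributions gives O(√n log n).

Answer: O(√n log n)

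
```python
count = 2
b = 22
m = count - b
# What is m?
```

Trace:
`count = 2` → count = 2
`b = 22` → b = 22
`m = count - b` → m = -20
So m = -20

Answer: -20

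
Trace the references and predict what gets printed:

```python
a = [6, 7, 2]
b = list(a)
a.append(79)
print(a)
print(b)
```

Key concept: list() constructor creates copy.
Step by step:
`a = [6, 7, 2]` → a = [6, 7, 2]
`b = list(a)` → b = [6, 7, 2]
`a.append(79)` → a = [6, 7, 2, 79]
`print(a)` → prints [6, 7, 2, 79]
`print(b)` → prints [6, 7, 2]

Answer:
[6, 7, 2, 79]
[6, 7, 2]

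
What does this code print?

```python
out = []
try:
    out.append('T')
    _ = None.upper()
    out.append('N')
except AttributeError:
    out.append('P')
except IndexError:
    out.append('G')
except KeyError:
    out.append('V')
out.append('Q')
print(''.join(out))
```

Execution trace: 'T' (try body) → 'P' (except AttributeError) → 'Q' (after the try/except). Output: TPQ

Answer: TPQ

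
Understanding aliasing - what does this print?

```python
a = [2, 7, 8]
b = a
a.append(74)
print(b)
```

Key concept: basic list aliasing.
Step by step:
`a = [2, 7, 8]` → a = [2, 7, 8]
`b = a` → b = [2, 7, 8] (same object as a)
`a.append(74)` → a = [2, 7, 8, 74] (same object as b); b = [2, 7, 8, 74] (same object as a)
`print(b)` → prints [2, 7, 8, 74]

Answer: [2, 7, 8, 74]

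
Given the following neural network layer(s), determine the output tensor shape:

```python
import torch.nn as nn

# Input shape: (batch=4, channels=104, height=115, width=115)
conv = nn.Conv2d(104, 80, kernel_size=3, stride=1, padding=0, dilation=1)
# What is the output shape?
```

Input: (4, 104, 115, 115) -> Output: (4, 80, 113, 113)

Answer: (4, 80, 113, 113)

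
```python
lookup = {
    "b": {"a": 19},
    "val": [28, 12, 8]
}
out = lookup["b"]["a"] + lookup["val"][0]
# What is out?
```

Trace:
`lookup = { ...` → lookup = {'b': {'a': 19}, 'val': [28, 12, 8]}
`out = lookup["b"]["a"] + lookup["val"][0]` → out = 47
So out = 47

Answer: 47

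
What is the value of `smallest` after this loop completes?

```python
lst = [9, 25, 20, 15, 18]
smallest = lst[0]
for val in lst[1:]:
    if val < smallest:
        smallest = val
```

Minimum of [9, 25, 20, 15, 18]
`smallest` takes the values: 9

Answer: 9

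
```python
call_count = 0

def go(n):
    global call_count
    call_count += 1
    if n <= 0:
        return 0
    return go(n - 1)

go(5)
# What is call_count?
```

Linear recursion stepping by 1: 6 calls from n=5 down to ≤0.

Answer: 6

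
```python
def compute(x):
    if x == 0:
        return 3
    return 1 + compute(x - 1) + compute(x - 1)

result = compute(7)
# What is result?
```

compute(x) = 1 + 2·compute(x-1), compute(0)=3. Closed form: (3+1)·2^7 - 1 = 511.

Answer: 511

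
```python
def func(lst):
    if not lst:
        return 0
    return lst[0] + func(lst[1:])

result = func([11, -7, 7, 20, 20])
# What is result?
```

11 + (-7) + 7 + 20 + 20 + 0 = 51

Answer: 51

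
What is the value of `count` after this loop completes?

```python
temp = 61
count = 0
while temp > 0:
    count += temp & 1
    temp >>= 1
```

Count set bits in 61 (binary: 0b111101)
`count` takes the values: 0 → 1 → 2 → 3 → 4 → 5

Answer: 5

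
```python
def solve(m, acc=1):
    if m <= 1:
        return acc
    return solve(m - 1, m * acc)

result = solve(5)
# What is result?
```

Accumulator trace (n, acc): (5, 1) -> (4, 5) -> (3, 20) -> (2, 60) -> (1, 120) -> return 120

Answer: 120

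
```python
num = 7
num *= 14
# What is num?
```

Trace:
`num = 7` → num = 7
`num *= 14` → num = 98
So num = 98

Answer: 98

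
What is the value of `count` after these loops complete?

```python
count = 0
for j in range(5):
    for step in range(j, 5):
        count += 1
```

Upper triangle: 5 + 4 + ... + 1
`count` takes the values: 0 → 1 → 2 → 3 → 4 → 5 → 6 → 7 → 8 → 9 → 10 → 11 → 12 → 13 → 14 → 15

Answer: 15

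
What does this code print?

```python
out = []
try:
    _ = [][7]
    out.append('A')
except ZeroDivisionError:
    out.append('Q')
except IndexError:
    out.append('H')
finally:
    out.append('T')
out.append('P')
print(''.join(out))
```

Execution trace: 'H' (except IndexError) → 'T' (finally) → 'P' (after the try/except). Output: HTP

Answer: HTP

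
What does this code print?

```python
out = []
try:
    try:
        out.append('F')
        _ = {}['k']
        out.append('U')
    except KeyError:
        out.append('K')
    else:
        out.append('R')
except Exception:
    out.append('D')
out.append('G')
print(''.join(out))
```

Execution trace: 'F' (inner try body) → 'K' (inner except KeyError) → 'G' (after the try/except). Output: FKG

Answer: FKG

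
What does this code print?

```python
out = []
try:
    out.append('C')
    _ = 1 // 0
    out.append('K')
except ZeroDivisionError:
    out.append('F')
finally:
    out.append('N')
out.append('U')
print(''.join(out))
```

Execution trace: 'C' (try body) → 'F' (except ZeroDivisionError) → 'N' (finally) → 'U' (after the try/except). Output: CFNU

Answer: CFNU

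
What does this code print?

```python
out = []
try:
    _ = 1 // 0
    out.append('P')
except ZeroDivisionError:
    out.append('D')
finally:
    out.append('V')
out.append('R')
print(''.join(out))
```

Execution trace: 'D' (except ZeroDivisionError) → 'V' (finally) → 'R' (after the try/except). Output: DVR

Answer: DVR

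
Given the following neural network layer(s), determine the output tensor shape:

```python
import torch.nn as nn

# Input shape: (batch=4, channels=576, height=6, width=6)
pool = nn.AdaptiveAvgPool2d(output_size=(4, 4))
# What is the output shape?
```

Input: (4, 576, 6, 6) -> Output: (4, 576, 4, 4)

Answer: (4, 576, 4, 4)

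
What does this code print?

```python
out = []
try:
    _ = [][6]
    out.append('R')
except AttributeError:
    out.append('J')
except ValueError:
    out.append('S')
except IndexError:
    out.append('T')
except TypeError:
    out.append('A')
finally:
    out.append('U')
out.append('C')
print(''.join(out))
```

Execution trace: 'T' (except IndexError) → 'U' (finally) → 'C' (after the try/except). Output: TUC

Answer: TUC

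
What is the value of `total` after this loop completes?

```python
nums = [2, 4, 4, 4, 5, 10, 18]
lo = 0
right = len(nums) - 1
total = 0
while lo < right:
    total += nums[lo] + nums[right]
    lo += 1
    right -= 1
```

Sum of pairs from ends
`total` takes the values: 0 → 20 → 34 → 43

Answer: 43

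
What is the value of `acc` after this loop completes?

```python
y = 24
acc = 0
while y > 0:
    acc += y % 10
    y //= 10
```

Sum digits of 24
`acc` takes the values: 0 → 4 → 6

Answer: 6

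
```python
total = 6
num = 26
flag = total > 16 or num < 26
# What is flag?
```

Trace:
`total = 6` → total = 6
`num = 26` → num = 26
`flag = total > 16 or num < 26` → flag = False
So flag = False

Answer: False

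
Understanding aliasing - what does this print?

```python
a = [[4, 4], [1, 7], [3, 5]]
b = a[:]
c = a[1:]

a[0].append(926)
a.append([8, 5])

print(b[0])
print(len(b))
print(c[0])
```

Key concept: slice with nested mutation.
Step by step:
`a = [[4, 4], [1, 7], [3, 5]]` → a = [[4, 4], [1, 7], [3, 5]]
`b = a[:]` → b = [[4, 4], [1, 7], [3, 5]]
`c = a[1:]` → c = [[1, 7], [3, 5]]
`a[0].append(926)` → a = [[4, 4, 926], [1, 7], [3, 5]]; b = [[4, 4, 926], [1, 7], [3, 5]]
`a.append([8, 5])` → a = [[4, 4, 926], [1, 7], [3, 5], [8, 5]]
`print(b[0])` → prints [4, 4, 926]
`print(len(b))` → prints 3
`print(c[0])` → prints [1, 7]

Answer:
[4, 4, 926]
3
[1, 7]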